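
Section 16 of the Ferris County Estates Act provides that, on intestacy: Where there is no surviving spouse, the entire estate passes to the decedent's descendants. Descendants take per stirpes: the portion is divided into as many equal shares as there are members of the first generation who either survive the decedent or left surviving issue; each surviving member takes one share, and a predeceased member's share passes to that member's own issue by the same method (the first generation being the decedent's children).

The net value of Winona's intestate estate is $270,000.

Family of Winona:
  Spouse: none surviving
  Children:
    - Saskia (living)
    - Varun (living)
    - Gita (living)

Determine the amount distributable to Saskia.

The entire $270,000 passes to the descendants.
That amount ($270,000) is divided into 3 shares of $90,000: Saskia, Varun, and Gita each take $90,000.

Saskia receives $90,000.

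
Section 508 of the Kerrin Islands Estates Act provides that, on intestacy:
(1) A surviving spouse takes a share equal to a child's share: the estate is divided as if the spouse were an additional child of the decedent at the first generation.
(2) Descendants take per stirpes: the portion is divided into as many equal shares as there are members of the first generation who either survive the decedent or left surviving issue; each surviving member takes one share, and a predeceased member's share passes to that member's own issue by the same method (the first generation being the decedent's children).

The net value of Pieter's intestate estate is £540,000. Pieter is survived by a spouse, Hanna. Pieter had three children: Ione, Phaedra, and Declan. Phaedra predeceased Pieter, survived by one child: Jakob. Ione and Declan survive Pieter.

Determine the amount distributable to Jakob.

Jakob receives £135,000.

The spouse counts as an additional share at the children's level, so there are 4 primary shares of £135,000. Hanna takes one such share (£135,000).
The children's combined portion (£405,000) is divided into 3 shares of £135,000: Ione and Declan each take £135,000; Phaedra's £135,000 share passes to Phaedra's issue.
Phaedra's share (£135,000) passes entirely to Jakob.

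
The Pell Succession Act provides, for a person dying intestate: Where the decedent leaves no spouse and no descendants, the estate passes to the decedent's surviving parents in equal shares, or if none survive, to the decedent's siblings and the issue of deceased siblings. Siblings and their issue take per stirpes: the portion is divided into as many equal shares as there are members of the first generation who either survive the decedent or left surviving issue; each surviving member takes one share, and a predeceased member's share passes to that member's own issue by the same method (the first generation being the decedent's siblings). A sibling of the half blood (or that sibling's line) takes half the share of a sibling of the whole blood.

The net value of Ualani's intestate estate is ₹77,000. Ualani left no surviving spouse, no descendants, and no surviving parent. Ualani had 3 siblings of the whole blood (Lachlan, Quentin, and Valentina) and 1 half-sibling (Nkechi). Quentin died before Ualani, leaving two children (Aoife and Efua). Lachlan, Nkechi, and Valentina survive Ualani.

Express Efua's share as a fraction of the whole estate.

Efua receives 1/7 of the estate.

The entire ₹77,000 passes to the siblings and their issue.
Counting each half-blood sibling's line as half a unit, there are 7/2 units in ₹77,000, so one unit is ₹22,000. Whole-blood lines (Lachlan, Quentin, and Valentina) take ₹22,000 each; half-blood lines (Nkechi) take ₹11,000 each.
Quentin's share (₹22,000) is divided into 2 shares of ₹11,000: Aoife and Efua each take ₹11,000.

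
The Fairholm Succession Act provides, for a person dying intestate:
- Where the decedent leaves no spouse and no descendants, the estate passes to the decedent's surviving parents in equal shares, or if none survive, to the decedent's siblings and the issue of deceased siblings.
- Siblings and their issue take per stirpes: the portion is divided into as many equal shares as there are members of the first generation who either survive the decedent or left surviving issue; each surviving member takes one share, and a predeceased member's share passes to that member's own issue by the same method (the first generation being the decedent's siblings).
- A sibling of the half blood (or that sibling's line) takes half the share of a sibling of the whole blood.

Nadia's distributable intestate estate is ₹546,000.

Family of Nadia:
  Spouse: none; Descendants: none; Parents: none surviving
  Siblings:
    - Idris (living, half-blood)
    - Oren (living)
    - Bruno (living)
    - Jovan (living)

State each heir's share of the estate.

The entire ₹546,000 passes to the siblings and their issue.
Counting each half-blood sibling's line as half a unit, there are 7/2 units in ₹546,000, so one unit is ₹156,000. Whole-blood lines (Oren, Bruno, and Jovan) take ₹156,000 each; half-blood lines (Idris) take ₹78,000 each.

Idris: ₹78,000; Oren: ₹156,000; Bruno: ₹156,000; Jovan: ₹156,000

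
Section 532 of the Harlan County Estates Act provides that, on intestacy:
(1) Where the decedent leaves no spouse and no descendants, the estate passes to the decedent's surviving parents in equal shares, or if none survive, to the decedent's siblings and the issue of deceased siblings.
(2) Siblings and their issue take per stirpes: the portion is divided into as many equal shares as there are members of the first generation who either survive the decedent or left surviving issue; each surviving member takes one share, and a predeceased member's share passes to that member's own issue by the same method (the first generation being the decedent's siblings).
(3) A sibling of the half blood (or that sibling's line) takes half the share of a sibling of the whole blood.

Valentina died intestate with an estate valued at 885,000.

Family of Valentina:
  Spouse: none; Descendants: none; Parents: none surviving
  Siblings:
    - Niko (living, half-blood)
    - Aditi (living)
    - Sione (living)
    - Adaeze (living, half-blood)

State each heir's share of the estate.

Niko: 147,500; Aditi: 295,000; Sione: 295,000; Adaeze: 147,500

The entire 885,000 passes to the siblings and their issue.
Counting each half-blood sibling's line as half a unit, there are 3 units in 885,000, so one unit is 295,000. Whole-blood lines (Aditi and Sione) take 295,000 each; half-blood lines (Niko and Adaeze) take 147,500 each.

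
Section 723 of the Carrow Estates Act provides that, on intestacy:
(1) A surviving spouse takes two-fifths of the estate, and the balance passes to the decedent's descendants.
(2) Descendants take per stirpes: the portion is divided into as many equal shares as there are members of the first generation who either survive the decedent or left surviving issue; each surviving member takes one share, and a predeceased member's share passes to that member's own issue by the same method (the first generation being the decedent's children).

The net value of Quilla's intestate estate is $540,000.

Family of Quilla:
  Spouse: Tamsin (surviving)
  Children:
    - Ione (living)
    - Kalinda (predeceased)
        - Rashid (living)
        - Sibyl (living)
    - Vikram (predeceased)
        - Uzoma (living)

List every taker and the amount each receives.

Tamsin: $216,000; Ione: $108,000; Rashid: $54,000; Sibyl: $54,000; Uzoma: $108,000

Tamsin takes two-fifths of $540,000 = $216,000. The remaining $324,000 passes to the descendants.
The descendants' portion ($324,000) is divided into 3 shares of $108,000: Ione takes $108,000; Kalinda's $108,000 share passes to Kalinda's issue; Vikram's $108,000 share passes to Vikram's issue.
Kalinda's share ($108,000) is divided into 2 shares of $54,000: Rashid and Sibyl each take $54,000.
Vikram's share ($108,000) passes entirely to Uzoma.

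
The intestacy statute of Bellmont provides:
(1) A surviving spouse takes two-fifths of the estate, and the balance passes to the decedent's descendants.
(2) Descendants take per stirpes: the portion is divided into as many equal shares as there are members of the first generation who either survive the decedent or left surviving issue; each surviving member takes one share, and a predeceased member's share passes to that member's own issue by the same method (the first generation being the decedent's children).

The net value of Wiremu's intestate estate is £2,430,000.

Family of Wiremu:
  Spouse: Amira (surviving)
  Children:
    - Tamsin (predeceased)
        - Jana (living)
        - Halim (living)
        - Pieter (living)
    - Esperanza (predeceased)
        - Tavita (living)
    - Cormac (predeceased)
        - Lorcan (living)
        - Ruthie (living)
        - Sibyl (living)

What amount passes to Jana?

Jana receives £162,000.

Amira takes two-fifths of £2,430,000 = £972,000. The remaining £1,458,000 passes to the descendants.
The descendants' portion (£1,458,000) is divided into 3 shares of £486,000: Tamsin's £486,000 share passes to Tamsin's issue; Esperanza's £486,000 share passes to Esperanza's issue; Cormac's £486,000 share passes to Cormac's issue.
Tamsin's share (£486,000) is divided into 3 shares of £162,000: Jana, Halim, and Pieter each take £162,000.
Esperanza's share (£486,000) passes entirely to Tavita.
Cormac's share (£486,000) is divided into 3 shares of £162,000: Lorcan, Ruthie, and Sibyl each take £162,000.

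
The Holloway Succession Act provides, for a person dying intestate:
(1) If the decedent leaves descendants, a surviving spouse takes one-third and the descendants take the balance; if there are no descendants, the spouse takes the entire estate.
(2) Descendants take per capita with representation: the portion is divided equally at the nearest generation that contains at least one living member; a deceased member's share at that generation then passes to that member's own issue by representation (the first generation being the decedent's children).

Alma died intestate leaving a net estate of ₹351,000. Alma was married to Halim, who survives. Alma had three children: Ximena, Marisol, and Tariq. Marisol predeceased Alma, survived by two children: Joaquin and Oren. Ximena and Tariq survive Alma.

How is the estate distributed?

Halim: ₹117,000; Ximena: ₹78,000; Joaquin: ₹39,000; Oren: ₹39,000; Tariq: ₹78,000

Halim takes one-third of ₹351,000 = ₹117,000. The remaining ₹234,000 passes to the descendants.
The descendants' portion (₹234,000) is divided into 3 shares of ₹78,000: Ximena and Tariq each take ₹78,000; Marisol's ₹78,000 share passes to Marisol's issue.
Marisol's share (₹78,000) is divided into 2 shares of ₹39,000: Joaquin and Oren each take ₹39,000.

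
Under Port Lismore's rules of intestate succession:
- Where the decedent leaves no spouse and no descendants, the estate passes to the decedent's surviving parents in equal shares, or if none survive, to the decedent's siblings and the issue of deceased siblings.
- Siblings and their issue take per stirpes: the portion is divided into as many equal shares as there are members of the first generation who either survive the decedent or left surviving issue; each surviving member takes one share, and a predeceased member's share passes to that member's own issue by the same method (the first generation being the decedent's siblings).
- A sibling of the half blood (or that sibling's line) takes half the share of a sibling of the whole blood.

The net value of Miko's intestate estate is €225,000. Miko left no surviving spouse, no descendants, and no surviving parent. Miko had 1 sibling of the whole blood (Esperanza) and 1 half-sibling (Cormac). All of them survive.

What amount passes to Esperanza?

The entire €225,000 passes to the siblings and their issue.
Counting each half-blood sibling's line as half a unit, there are 3/2 units in €225,000, so one unit is €150,000. Whole-blood lines (Esperanza) take €150,000 each; half-blood lines (Cormac) take €75,000 each.

Esperanza receives €150,000.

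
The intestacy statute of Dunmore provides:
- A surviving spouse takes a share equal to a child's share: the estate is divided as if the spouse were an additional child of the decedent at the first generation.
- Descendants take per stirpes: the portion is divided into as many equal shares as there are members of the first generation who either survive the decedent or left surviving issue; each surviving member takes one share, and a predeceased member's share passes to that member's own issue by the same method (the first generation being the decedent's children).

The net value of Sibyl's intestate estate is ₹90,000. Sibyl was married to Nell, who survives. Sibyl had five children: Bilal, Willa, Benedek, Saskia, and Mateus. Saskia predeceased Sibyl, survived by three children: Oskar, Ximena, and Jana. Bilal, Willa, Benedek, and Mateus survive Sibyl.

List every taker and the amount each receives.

The spouse counts as an additional share at the children's level, so there are 6 primary shares of ₹15,000. Nell takes one such share (₹15,000).
The children's combined portion (₹75,000) is divided into 5 shares of ₹15,000: Bilal, Willa, Benedek, and Mateus each take ₹15,000; Saskia's ₹15,000 share passes to Saskia's issue.
Saskia's share (₹15,000) is divided into 3 shares of ₹5,000: Oskar, Ximena, and Jana each take ₹5,000.

Nell: ₹15,000; Bilal: ₹15,000; Willa: ₹15,000; Benedek: ₹15,000; Oskar: ₹5,000; Ximena: ₹5,000; Jana: ₹5,000; Mateus: ₹15,000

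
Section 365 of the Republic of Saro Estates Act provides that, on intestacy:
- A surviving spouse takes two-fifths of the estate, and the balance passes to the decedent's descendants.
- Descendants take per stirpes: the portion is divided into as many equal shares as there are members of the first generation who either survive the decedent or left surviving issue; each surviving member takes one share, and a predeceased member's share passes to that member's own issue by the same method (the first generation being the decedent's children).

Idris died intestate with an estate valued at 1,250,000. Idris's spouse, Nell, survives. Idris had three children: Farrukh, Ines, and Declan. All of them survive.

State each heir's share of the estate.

Nell takes two-fifths of 1,250,000 = 500,000. The remaining 750,000 passes to the descendants.
The descendants' portion (750,000) is divided into 3 shares of 250,000: Farrukh, Ines, and Declan each take 250,000.

Nell: 500,000; Farrukh: 250,000; Ines: 250,000; Declan: 250,000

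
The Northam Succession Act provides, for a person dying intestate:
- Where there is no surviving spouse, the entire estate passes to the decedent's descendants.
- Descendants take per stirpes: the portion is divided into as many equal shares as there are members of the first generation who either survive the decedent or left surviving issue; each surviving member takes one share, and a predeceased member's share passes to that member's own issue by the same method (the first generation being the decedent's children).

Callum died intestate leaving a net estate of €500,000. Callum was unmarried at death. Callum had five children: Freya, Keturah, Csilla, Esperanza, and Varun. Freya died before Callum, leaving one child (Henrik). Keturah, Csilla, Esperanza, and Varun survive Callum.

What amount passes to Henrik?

Henrik receives €100,000.

The entire €500,000 passes to the descendants.
That amount (€500,000) is divided into 5 shares of €100,000: Keturah, Csilla, Esperanza, and Varun each take €100,000; Freya's €100,000 share passes to Freya's issue.
Freya's share (€100,000) passes entirely to Henrik.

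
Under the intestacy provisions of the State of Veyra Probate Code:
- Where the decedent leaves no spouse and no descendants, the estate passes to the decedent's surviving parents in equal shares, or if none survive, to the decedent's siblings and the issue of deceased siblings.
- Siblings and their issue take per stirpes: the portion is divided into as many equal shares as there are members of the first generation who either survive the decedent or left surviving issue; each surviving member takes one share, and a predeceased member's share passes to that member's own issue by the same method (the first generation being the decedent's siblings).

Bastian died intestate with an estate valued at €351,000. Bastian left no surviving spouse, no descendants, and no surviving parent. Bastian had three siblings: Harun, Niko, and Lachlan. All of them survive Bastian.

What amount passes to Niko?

The entire €351,000 passes to the siblings and their issue.
That amount (€351,000) is divided into 3 shares of €117,000: Harun, Niko, and Lachlan each take €117,000.

Niko receives €117,000.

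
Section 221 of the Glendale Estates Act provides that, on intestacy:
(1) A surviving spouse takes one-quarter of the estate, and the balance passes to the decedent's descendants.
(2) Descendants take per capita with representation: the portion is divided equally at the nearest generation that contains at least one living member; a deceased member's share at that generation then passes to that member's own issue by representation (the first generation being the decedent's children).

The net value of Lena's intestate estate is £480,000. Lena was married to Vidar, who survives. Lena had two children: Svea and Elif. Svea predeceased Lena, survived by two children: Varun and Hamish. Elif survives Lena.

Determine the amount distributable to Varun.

Vidar takes one-quarter of £480,000 = £120,000. The remaining £360,000 passes to the descendants.
The descendants' portion (£360,000) is divided into 2 shares of £180,000: Elif takes £180,000; Svea's £180,000 share passes to Svea's issue.
Svea's share (£180,000) is divided into 2 shares of £90,000: Varun and Hamish each take £90,000.

Varun receives £90,000.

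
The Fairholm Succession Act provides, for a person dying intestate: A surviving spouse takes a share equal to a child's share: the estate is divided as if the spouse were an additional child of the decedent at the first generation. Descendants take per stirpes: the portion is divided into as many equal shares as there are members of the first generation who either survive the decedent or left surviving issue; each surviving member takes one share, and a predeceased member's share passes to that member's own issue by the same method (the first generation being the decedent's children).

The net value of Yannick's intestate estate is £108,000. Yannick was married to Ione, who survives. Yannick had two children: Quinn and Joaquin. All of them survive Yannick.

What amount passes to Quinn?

Quinn receives £36,000.

The spouse counts as an additional share at the children's level, so there are 3 primary shares of £36,000. Ione takes one such share (£36,000).
The children's combined portion (£72,000) is divided into 2 shares of £36,000: Quinn and Joaquin each take £36,000.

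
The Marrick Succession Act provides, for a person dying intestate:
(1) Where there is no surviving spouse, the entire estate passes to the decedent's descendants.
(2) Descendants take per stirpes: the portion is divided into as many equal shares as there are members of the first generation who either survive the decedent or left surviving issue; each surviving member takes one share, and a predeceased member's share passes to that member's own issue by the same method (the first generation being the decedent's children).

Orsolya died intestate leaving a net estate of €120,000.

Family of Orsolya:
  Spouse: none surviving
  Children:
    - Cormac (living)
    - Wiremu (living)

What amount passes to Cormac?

Cormac receives €60,000.

The entire €120,000 passes to the descendants.
That amount (€120,000) is divided into 2 shares of €60,000: Cormac and Wiremu each take €60,000.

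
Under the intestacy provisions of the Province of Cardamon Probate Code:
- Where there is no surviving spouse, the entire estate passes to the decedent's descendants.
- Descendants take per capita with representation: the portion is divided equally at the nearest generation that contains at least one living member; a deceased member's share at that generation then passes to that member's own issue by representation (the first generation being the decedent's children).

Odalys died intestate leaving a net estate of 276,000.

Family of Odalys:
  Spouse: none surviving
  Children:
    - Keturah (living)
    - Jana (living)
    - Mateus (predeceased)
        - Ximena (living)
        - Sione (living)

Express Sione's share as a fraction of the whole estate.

The entire 276,000 passes to the descendants.
That amount (276,000) is divided into 3 shares of 92,000: Keturah and Jana each take 92,000; Mateus's 92,000 share passes to Mateus's issue.
Mateus's share (92,000) is divided into 2 shares of 46,000: Ximena and Sione each take 46,000.

Sione receives 1/6 of the estate.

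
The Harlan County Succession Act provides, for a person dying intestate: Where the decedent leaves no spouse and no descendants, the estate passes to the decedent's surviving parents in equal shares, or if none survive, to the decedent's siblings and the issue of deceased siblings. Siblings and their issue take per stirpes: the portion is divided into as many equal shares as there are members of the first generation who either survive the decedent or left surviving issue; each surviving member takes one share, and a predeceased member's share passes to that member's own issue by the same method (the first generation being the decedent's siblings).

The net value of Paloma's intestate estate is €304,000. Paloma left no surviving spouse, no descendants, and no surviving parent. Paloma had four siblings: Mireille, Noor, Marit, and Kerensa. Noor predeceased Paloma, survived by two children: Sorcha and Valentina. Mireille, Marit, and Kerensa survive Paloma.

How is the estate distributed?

Mireille: €76,000; Sorcha: €38,000; Valentina: €38,000; Marit: €76,000; Kerensa: €76,000

The entire €304,000 passes to the siblings and their issue.
That amount (€304,000) is divided into 4 shares of €76,000: Mireille, Marit, and Kerensa each take €76,000; Noor's €76,000 share passes to Noor's issue.
Noor's share (€76,000) is divided into 2 shares of €38,000: Sorcha and Valentina each take €38,000.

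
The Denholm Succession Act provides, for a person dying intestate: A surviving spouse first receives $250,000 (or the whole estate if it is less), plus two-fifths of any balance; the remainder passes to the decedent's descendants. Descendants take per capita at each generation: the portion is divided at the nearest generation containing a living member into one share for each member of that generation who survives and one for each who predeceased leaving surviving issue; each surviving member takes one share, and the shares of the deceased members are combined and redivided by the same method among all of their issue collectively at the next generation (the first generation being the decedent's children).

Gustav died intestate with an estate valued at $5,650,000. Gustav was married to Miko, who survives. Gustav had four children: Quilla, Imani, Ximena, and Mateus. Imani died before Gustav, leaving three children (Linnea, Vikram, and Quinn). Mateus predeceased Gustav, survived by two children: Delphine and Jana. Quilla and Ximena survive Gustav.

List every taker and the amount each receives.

Miko: $2,410,000; Quilla: $810,000; Linnea: $324,000; Vikram: $324,000; Quinn: $324,000; Ximena: $810,000; Delphine: $324,000; Jana: $324,000

Miko first takes $250,000, leaving a balance of $5,400,000. Miko then takes two-fifths of the balance ($2,160,000), for a total of $2,410,000. The remaining $3,240,000 passes to the descendants.
The descendants' portion ($3,240,000) is divided at the children's generation into 4 shares of $810,000. Quilla and Ximena each take $810,000. The 2 shares of the deceased (Imani and Mateus) are combined into a pool of $1,620,000.
That pool ($1,620,000) is divided at the grandchildren's generation equally among Linnea, Vikram, Quinn, Delphine, and Jana: $324,000 each.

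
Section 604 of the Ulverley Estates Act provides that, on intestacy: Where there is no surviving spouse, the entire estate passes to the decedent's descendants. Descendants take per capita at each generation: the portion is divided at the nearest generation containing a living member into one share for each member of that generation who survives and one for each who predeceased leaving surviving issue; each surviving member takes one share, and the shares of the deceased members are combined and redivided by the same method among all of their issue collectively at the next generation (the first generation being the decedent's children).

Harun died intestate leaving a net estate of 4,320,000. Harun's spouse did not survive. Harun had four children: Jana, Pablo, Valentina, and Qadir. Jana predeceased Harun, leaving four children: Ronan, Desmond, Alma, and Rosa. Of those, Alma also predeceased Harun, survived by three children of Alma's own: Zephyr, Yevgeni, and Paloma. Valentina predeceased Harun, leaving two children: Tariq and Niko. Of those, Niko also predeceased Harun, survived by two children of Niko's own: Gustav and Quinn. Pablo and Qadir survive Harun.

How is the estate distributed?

Ronan: 360,000; Desmond: 360,000; Zephyr: 144,000; Yevgeni: 144,000; Paloma: 144,000; Rosa: 360,000; Pablo: 1,080,000; Tariq: 360,000; Gustav: 144,000; Quinn: 144,000; Qadir: 1,080,000

The entire 4,320,000 passes to the descendants.
That amount (4,320,000) is divided at the children's generation into 4 shares of 1,080,000. Pablo and Qadir each take 1,080,000. The 2 shares of the deceased (Jana and Valentina) are combined into a pool of 2,160,000.
That pool (2,160,000) is divided at the grandchildren's generation into 6 shares of 360,000. Ronan, Desmond, Rosa, and Tariq each take 360,000. The 2 shares of the deceased (Alma and Niko) are combined into a pool of 720,000.
That pool (720,000) is divided at the great-grandchildren's generation equally among Zephyr, Yevgeni, Paloma, Gustav, and Quinn: 144,000 each.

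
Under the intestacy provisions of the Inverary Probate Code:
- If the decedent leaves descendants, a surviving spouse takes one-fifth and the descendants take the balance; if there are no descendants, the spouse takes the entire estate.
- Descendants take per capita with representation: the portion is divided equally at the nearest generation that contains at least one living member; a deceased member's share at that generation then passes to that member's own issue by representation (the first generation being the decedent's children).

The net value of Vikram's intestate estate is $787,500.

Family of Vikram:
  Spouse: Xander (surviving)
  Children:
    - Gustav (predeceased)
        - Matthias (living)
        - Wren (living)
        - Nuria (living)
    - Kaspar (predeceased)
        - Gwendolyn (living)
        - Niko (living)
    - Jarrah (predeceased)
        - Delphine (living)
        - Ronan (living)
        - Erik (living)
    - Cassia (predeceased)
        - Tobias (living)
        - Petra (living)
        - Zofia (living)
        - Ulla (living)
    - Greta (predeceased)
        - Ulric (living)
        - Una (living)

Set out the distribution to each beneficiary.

Xander: $157,500; Matthias: $45,000; Wren: $45,000; Nuria: $45,000; Gwendolyn: $45,000; Niko: $45,000; Delphine: $45,000; Ronan: $45,000; Erik: $45,000; Tobias: $45,000; Petra: $45,000; Zofia: $45,000; Ulla: $45,000; Ulric: $45,000; Una: $45,000

Xander takes one-fifth of $787,500 = $157,500. The remaining $630,000 passes to the descendants.
No child survives, so the initial division is made at the grandchildren's generation.
The descendants' portion ($630,000) is divided into 14 shares of $45,000: Matthias, Wren, Nuria, Gwendolyn, Niko, Delphine, Ronan, Erik, Tobias, Petra, Zofia, Ulla, Ulric, and Una each take $45,000.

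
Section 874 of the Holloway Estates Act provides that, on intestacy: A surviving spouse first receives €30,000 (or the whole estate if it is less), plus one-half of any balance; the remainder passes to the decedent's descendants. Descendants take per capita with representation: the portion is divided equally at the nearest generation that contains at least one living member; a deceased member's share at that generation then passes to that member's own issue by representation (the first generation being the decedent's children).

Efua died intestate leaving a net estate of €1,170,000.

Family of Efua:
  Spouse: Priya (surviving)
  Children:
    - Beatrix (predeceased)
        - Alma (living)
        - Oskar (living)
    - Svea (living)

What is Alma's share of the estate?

Priya first takes €30,000, leaving a balance of €1,140,000. Priya then takes one-half of the balance (€570,000), for a total of €600,000. The remaining €570,000 passes to the descendants.
The descendants' portion (€570,000) is divided into 2 shares of €285,000: Svea takes €285,000; Beatrix's €285,000 share passes to Beatrix's issue.
Beatrix's share (€285,000) is divided into 2 shares of €142,500: Alma and Oskar each take €142,500.

Alma receives €142,500.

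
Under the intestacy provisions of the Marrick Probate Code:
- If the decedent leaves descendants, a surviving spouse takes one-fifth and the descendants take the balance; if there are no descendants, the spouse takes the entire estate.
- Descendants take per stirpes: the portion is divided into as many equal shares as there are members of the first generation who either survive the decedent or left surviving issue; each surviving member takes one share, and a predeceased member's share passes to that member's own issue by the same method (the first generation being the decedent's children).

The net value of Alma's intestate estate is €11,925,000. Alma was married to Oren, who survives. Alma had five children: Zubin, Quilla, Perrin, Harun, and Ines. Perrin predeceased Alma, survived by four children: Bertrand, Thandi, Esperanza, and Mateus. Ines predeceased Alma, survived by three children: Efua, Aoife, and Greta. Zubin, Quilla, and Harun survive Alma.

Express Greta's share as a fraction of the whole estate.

Greta receives 4/75 of the estate.

Oren takes one-fifth of €11,925,000 = €2,385,000. The remaining €9,540,000 passes to the descendants.
The descendants' portion (€9,540,000) is divided into 5 shares of €1,908,000: Zubin, Quilla, and Harun each take €1,908,000; Perrin's €1,908,000 share passes to Perrin's issue; Ines's €1,908,000 share passes to Ines's issue.
Perrin's share (€1,908,000) is divided into 4 shares of €477,000: Bertrand, Thandi, Esperanza, and Mateus each take €477,000.
Ines's share (€1,908,000) is divided into 3 shares of €636,000: Efua, Aoife, and Greta each take €636,000.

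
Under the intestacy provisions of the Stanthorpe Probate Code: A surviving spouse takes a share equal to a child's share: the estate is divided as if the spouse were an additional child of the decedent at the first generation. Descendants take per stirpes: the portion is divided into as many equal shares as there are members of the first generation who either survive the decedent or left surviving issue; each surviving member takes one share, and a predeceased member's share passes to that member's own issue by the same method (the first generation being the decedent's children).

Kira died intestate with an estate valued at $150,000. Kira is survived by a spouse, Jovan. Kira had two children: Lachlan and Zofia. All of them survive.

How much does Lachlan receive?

The spouse counts as an additional share at the children's level, so there are 3 primary shares of $50,000. Jovan takes one such share ($50,000).
The children's combined portion ($100,000) is divided into 2 shares of $50,000: Lachlan and Zofia each take $50,000.

Lachlan receives $50,000.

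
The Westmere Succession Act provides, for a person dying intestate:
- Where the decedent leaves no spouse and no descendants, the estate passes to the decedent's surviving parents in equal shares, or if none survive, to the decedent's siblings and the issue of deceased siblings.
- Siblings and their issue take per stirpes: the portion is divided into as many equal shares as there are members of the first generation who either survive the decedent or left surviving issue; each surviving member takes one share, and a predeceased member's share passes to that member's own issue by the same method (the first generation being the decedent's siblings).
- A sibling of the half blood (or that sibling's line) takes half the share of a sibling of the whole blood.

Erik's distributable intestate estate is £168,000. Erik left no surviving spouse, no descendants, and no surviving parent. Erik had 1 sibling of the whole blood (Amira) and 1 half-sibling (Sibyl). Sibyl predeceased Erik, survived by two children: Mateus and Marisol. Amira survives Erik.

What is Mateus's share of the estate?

Mateus receives £28,000.

The entire £168,000 passes to the siblings and their issue.
Counting each half-blood sibling's line as half a unit, there are 3/2 units in £168,000, so one unit is £112,000. Whole-blood lines (Amira) take £112,000 each; half-blood lines (Sibyl) take £56,000 each.
Sibyl's share (£56,000) is divided into 2 shares of £28,000: Mateus and Marisol each take £28,000.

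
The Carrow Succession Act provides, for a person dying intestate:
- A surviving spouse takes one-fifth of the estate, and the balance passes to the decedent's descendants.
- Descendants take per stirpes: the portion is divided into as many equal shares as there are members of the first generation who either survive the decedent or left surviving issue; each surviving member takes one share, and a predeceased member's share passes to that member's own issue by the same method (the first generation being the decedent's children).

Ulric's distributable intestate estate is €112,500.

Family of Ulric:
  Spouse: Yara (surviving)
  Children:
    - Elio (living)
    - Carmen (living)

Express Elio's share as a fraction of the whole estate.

Elio receives 2/5 of the estate.

Yara takes one-fifth of €112,500 = €22,500. The remaining €90,000 passes to the descendants.
The descendants' portion (€90,000) is divided into 2 shares of €45,000: Elio and Carmen each take €45,000.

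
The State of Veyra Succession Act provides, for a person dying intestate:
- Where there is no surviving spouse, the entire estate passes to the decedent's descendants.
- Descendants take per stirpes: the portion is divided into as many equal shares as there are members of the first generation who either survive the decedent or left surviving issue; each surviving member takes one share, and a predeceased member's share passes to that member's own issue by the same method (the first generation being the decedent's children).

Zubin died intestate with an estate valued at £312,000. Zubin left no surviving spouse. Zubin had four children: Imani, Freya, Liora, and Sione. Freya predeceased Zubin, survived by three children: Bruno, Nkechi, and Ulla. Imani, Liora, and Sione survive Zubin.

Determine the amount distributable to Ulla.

The entire £312,000 passes to the descendants.
That amount (£312,000) is divided into 4 shares of £78,000: Imani, Liora, and Sione each take £78,000; Freya's £78,000 share passes to Freya's issue.
Freya's share (£78,000) is divided into 3 shares of £26,000: Bruno, Nkechi, and Ulla each take £26,000.

Ulla receives £26,000.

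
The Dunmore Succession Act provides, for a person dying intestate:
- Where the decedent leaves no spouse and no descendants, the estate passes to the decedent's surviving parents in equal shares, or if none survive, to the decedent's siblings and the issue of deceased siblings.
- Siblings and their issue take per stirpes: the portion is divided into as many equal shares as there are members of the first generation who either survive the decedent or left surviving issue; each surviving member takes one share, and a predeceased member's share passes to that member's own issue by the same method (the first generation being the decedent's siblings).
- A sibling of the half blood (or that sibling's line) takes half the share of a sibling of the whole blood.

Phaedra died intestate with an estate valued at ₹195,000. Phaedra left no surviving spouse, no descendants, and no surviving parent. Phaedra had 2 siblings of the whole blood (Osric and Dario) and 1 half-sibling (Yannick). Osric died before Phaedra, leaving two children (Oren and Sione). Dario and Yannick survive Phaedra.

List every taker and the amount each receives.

The entire ₹195,000 passes to the siblings and their issue.
Counting each half-blood sibling's line as half a unit, there are 5/2 units in ₹195,000, so one unit is ₹78,000. Whole-blood lines (Osric and Dario) take ₹78,000 each; half-blood lines (Yannick) take ₹39,000 each.
Osric's share (₹78,000) is divided into 2 shares of ₹39,000: Oren and Sione each take ₹39,000.

Oren: ₹39,000; Sione: ₹39,000; Dario: ₹78,000; Yannick: ₹39,000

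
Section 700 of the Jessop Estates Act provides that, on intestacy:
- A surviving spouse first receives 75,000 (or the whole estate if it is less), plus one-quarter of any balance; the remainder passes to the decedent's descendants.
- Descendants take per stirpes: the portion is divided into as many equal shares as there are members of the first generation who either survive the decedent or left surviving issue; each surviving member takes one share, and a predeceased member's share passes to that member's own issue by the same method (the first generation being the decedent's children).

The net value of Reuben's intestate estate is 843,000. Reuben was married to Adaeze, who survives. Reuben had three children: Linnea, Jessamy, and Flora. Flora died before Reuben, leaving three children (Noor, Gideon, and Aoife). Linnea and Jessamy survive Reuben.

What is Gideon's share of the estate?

Gideon receives 64,000.

Adaeze first takes 75,000, leaving a balance of 768,000. Adaeze then takes one-quarter of the balance (192,000), for a total of 267,000. The remaining 576,000 passes to the descendants.
The descendants' portion (576,000) is divided into 3 shares of 192,000: Linnea and Jessamy each take 192,000; Flora's 192,000 share passes to Flora's issue.
Flora's share (192,000) is divided into 3 shares of 64,000: Noor, Gideon, and Aoife each take 64,000.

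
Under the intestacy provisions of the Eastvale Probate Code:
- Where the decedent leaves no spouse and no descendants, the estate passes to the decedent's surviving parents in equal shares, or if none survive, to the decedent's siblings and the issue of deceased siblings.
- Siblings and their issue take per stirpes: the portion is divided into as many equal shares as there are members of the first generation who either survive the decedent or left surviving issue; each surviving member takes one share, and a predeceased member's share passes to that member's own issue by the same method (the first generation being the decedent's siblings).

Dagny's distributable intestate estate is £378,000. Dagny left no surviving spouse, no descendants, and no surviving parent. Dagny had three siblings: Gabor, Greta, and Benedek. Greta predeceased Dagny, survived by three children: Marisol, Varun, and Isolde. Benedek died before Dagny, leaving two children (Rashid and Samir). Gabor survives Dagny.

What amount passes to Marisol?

The entire £378,000 passes to the siblings and their issue.
That amount (£378,000) is divided into 3 shares of £126,000: Gabor takes £126,000; Greta's £126,000 share passes to Greta's issue; Benedek's £126,000 share passes to Benedek's issue.
Greta's share (£126,000) is divided into 3 shares of £42,000: Marisol, Varun, and Isolde each take £42,000.
Benedek's share (£126,000) is divided into 2 shares of £63,000: Rashid and Samir each take £63,000.

Marisol receives £42,000.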